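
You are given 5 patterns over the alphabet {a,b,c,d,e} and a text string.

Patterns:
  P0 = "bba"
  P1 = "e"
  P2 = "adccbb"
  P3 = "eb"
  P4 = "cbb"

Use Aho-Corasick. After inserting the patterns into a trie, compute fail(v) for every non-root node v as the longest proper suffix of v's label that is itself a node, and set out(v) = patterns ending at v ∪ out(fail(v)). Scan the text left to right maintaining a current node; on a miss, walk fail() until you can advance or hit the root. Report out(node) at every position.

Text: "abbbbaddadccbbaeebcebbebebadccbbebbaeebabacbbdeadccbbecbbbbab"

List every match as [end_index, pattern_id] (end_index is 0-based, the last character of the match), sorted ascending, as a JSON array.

Construct AC machine:
Trie nodes:
  0='ε' goto a→5 b→1 c→12 e→4
  1='b' goto b→2
  2='bb' goto a→3
  3='bba' goto ·  ←P0
  4='e' goto b→11  ←P1
  5='a' goto d→6
  6='ad' goto c→7
  7='adc' goto c→8
  8='adcc' goto b→9
  9='adccb' goto b→10
  10='adccbb' goto ·  ←P2
  11='eb' goto ·  ←P3
  12='c' goto b→13
  13='cb' goto b→14
  14='cbb' goto ·  ←P4

Failure links (BFS by depth):
  n1('b'): parent n0 fail=0; on 'b' 0 → fail=0;  out ∅∪∅=∅
  n4('e'): parent n0 fail=0; on 'e' 0 → fail=0;  out {1}∪∅={1}
  n5('a'): parent n0 fail=0; on 'a' 0 → fail=0;  out ∅∪∅=∅
  n12('c'): parent n0 fail=0; on 'c' 0 → fail=0;  out ∅∪∅=∅
  n2('bb'): parent n1 fail=0; on 'b' 0 → fail=1;  out ∅∪∅=∅
  n6('ad'): parent n5 fail=0; on 'd' 0 → fail=0;  out ∅∪∅=∅
  n11('eb'): parent n4 fail=0; on 'b' 0 → fail=1;  out {3}∪∅={3}
  n13('cb'): parent n12 fail=0; on 'b' 0 → fail=1;  out ∅∪∅=∅
  n3('bba'): parent n2 fail=1; on 'a' 1→0 → fail=5;  out {0}∪∅={0}
  n7('adc'): parent n6 fail=0; on 'c' 0 → fail=12;  out ∅∪∅=∅
  n14('cbb'): parent n13 fail=1; on 'b' 1 → fail=2;  out {4}∪∅={4}
  n8('adcc'): parent n7 fail=12; on 'c' 12→0 → fail=12;  out ∅∪∅=∅
  n9('adccb'): parent n8 fail=12; on 'b' 12 → fail=13;  out ∅∪∅=∅
  n10('adccbb'): parent n9 fail=13; on 'b' 13 → fail=14;  out {2}∪{4}={2,4}

Scan:
pos 0 'a': at 5
pos 1 'b': at 1 (fail-walked)
pos 2 'b': at 2
pos 3 'b': at 2 (fail-walked)
pos 4 'b': at 2 (fail-walked)
pos 5 'a': at 3  → match P0@[3:5]
pos 6 'd': at 6 (fail-walked)
pos 7 'd': at 0 (fail-walked)
pos 8 'a': at 5
pos 9 'd': at 6
pos 10 'c': at 7
pos 11 'c': at 8
pos 12 'b': at 9
pos 13 'b': at 10  → match P2@[8:13],P4@[11:13]
pos 14 'a': at 3 (fail-walked)  → match P0@[12:14]
pos 15 'e': at 4 (fail-walked)  → match P1@[15:15]
pos 16 'e': at 4 (fail-walked)  → match P1@[16:16]
pos 17 'b': at 11  → match P3@[16:17]
pos 18 'c': at 12 (fail-walked)
pos 19 'e': at 4 (fail-walked)  → match P1@[19:19]
pos 20 'b': at 11  → match P3@[19:20]
pos 21 'b': at 2 (fail-walked)
pos 22 'e': at 4 (fail-walked)  → match P1@[22:22]
pos 23 'b': at 11  → match P3@[22:23]
pos 24 'e': at 4 (fail-walked)  → match P1@[24:24]
pos 25 'b': at 11  → match P3@[24:25]
pos 26 'a': at 5 (fail-walked)
pos 27 'd': at 6
pos 28 'c': at 7
pos 29 'c': at 8
pos 30 'b': at 9
pos 31 'b': at 10  → match P2@[26:31],P4@[29:31]
pos 32 'e': at 4 (fail-walked)  → match P1@[32:32]
pos 33 'b': at 11  → match P3@[32:33]
pos 34 'b': at 2 (fail-walked)
pos 35 'a': at 3  → match P0@[33:35]
pos 36 'e': at 4 (fail-walked)  → match P1@[36:36]
pos 37 'e': at 4 (fail-walked)  → match P1@[37:37]
pos 38 'b': at 11  → match P3@[37:38]
pos 39 'a': at 5 (fail-walked)
pos 40 'b': at 1 (fail-walked)
pos 41 'a': at 5 (fail-walked)
pos 42 'c': at 12 (fail-walked)
pos 43 'b': at 13
pos 44 'b': at 14  → match P4@[42:44]
pos 45 'd': at 0 (fail-walked)
pos 46 'e': at 4  → match P1@[46:46]
pos 47 'a': at 5 (fail-walked)
pos 48 'd': at 6
pos 49 'c': at 7
pos 50 'c': at 8
pos 51 'b': at 9
pos 52 'b': at 10  → match P2@[47:52],P4@[50:52]
pos 53 'e': at 4 (fail-walked)  → match P1@[53:53]
pos 54 'c': at 12 (fail-walked)
pos 55 'b': at 13
pos 56 'b': at 14  → match P4@[54:56]
pos 57 'b': at 2 (fail-walked)
pos 58 'b': at 2 (fail-walked)
pos 59 'a': at 3  → match P0@[57:59]
pos 60 'b': at 1 (fail-walked)

All matches (sorted): [[5,0],[13,2],[13,4],[14,0],[15,1],[16,1],[17,3],[19,1],[20,3],[22,1],[23,3],[24,1],[25,3],[31,2],[31,4],[32,1],[33,3],[35,0],[36,1],[37,1],[38,3],[44,4],[46,1],[52,2],[52,4],[53,1],[56,4],[59,0]]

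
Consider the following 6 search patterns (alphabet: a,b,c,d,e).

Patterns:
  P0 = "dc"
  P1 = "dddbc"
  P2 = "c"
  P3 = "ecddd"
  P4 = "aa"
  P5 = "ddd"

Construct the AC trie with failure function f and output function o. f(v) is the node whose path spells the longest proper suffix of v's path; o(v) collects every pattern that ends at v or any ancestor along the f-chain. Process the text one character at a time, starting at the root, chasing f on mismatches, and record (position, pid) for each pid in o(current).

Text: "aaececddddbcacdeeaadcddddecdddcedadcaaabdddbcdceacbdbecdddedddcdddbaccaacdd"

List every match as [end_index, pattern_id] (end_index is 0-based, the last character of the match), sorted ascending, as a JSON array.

Build:
Trie (insert patterns):
  n0 'ε': a→13 c→7 d→1 e→8
  n1 'd': c→2 d→3
  n2 'dc': ·  [P0 ends]
  n3 'dd': d→4
  n4 'ddd': b→5  [P5 ends]
  n5 'dddb': c→6
  n6 'dddbc': ·  [P1 ends]
  n7 'c': ·  [P2 ends]
  n8 'e': c→9
  n9 'ec': d→10
  n10 'ecd': d→11
  n11 'ecdd': d→12
  n12 'ecddd': ·  [P3 ends]
  n13 'a': a→14
  n14 'aa': ·  [P4 ends]

BFS fail/out derivation:
  fail(1) 'd': from fail(0)=0 chase 'd': 0 ⇒ 0;  out=∅∪out(0)=∅
  fail(7) 'c': from fail(0)=0 chase 'c': 0 ⇒ 0;  out={2}∪out(0)={2}
  fail(8) 'e': from fail(0)=0 chase 'e': 0 ⇒ 0;  out=∅∪out(0)=∅
  fail(13) 'a': from fail(0)=0 chase 'a': 0 ⇒ 0;  out=∅∪out(0)=∅
  fail(2) 'dc': from fail(1)=0 chase 'c': 0 ⇒ 7;  out={0}∪out(7)={0,2}
  fail(3) 'dd': from fail(1)=0 chase 'd': 0 ⇒ 1;  out=∅∪out(1)=∅
  fail(9) 'ec': from fail(8)=0 chase 'c': 0 ⇒ 7;  out=∅∪out(7)={2}
  fail(14) 'aa': from fail(13)=0 chase 'a': 0 ⇒ 13;  out={4}∪out(13)={4}
  fail(4) 'ddd': from fail(3)=1 chase 'd': 1 ⇒ 3;  out={5}∪out(3)={5}
  fail(10) 'ecd': from fail(9)=7 chase 'd': 7→0 ⇒ 1;  out=∅∪out(1)=∅
  fail(5) 'dddb': from fail(4)=3 chase 'b': 3→1→0 ⇒ 0;  out=∅∪out(0)=∅
  fail(11) 'ecdd': from fail(10)=1 chase 'd': 1 ⇒ 3;  out=∅∪out(3)=∅
  fail(6) 'dddbc': from fail(5)=0 chase 'c': 0 ⇒ 7;  out={1}∪out(7)={1,2}
  fail(12) 'ecddd': from fail(11)=3 chase 'd': 3 ⇒ 4;  out={3}∪out(4)={3,5}

Run:
[0] read 'a'  n0⇒n13
[1] read 'a'  n13⇒n14  ** P4@[0:1]
[2] read 'e'  n14⇒n8 (fail-walked)
[3] read 'c'  n8⇒n9  ** P2@[3:3]
[4] read 'e'  n9⇒n8 (fail-walked)
[5] read 'c'  n8⇒n9  ** P2@[5:5]
[6] read 'd'  n9⇒n10
[7] read 'd'  n10⇒n11
[8] read 'd'  n11⇒n12  ** P3@[4:8],P5@[6:8]
[9] read 'd'  n12⇒n4 (fail-walked)  ** P5@[7:9]
[10] read 'b'  n4⇒n5
[11] read 'c'  n5⇒n6  ** P1@[7:11],P2@[11:11]
[12] read 'a'  n6⇒n13 (fail-walked)
[13] read 'c'  n13⇒n7 (fail-walked)  ** P2@[13:13]
[14] read 'd'  n7⇒n1 (fail-walked)
[15] read 'e'  n1⇒n8 (fail-walked)
[16] read 'e'  n8⇒n8 (fail-walked)
[17] read 'a'  n8⇒n13 (fail-walked)
[18] read 'a'  n13⇒n14  ** P4@[17:18]
[19] read 'd'  n14⇒n1 (fail-walked)
[20] read 'c'  n1⇒n2  ** P0@[19:20],P2@[20:20]
[21] read 'd'  n2⇒n1 (fail-walked)
[22] read 'd'  n1⇒n3
[23] read 'd'  n3⇒n4  ** P5@[21:23]
[24] read 'd'  n4⇒n4 (fail-walked)  ** P5@[22:24]
[25] read 'e'  n4⇒n8 (fail-walked)
[26] read 'c'  n8⇒n9  ** P2@[26:26]
[27] read 'd'  n9⇒n10
[28] read 'd'  n10⇒n11
[29] read 'd'  n11⇒n12  ** P3@[25:29],P5@[27:29]
[30] read 'c'  n12⇒n2 (fail-walked)  ** P0@[29:30],P2@[30:30]
[31] read 'e'  n2⇒n8 (fail-walked)
[32] read 'd'  n8⇒n1 (fail-walked)
[33] read 'a'  n1⇒n13 (fail-walked)
[34] read 'd'  n13⇒n1 (fail-walked)
[35] read 'c'  n1⇒n2  ** P0@[34:35],P2@[35:35]
[36] read 'a'  n2⇒n13 (fail-walked)
[37] read 'a'  n13⇒n14  ** P4@[36:37]
[38] read 'a'  n14⇒n14 (fail-walked)  ** P4@[37:38]
[39] read 'b'  n14⇒n0 (fail-walked)
[40] read 'd'  n0⇒n1
[41] read 'd'  n1⇒n3
[42] read 'd'  n3⇒n4  ** P5@[40:42]
[43] read 'b'  n4⇒n5
[44] read 'c'  n5⇒n6  ** P1@[40:44],P2@[44:44]
[45] read 'd'  n6⇒n1 (fail-walked)
[46] read 'c'  n1⇒n2  ** P0@[45:46],P2@[46:46]
[47] read 'e'  n2⇒n8 (fail-walked)
[48] read 'a'  n8⇒n13 (fail-walked)
[49] read 'c'  n13⇒n7 (fail-walked)  ** P2@[49:49]
[50] read 'b'  n7⇒n0 (fail-walked)
[51] read 'd'  n0⇒n1
[52] read 'b'  n1⇒n0 (fail-walked)
[53] read 'e'  n0⇒n8
[54] read 'c'  n8⇒n9  ** P2@[54:54]
[55] read 'd'  n9⇒n10
[56] read 'd'  n10⇒n11
[57] read 'd'  n11⇒n12  ** P3@[53:57],P5@[55:57]
[58] read 'e'  n12⇒n8 (fail-walked)
[59] read 'd'  n8⇒n1 (fail-walked)
[60] read 'd'  n1⇒n3
[61] read 'd'  n3⇒n4  ** P5@[59:61]
[62] read 'c'  n4⇒n2 (fail-walked)  ** P0@[61:62],P2@[62:62]
[63] read 'd'  n2⇒n1 (fail-walked)
[64] read 'd'  n1⇒n3
[65] read 'd'  n3⇒n4  ** P5@[63:65]
[66] read 'b'  n4⇒n5
[67] read 'a'  n5⇒n13 (fail-walked)
[68] read 'c'  n13⇒n7 (fail-walked)  ** P2@[68:68]
[69] read 'c'  n7⇒n7 (fail-walked)  ** P2@[69:69]
[70] read 'a'  n7⇒n13 (fail-walked)
[71] read 'a'  n13⇒n14  ** P4@[70:71]
[72] read 'c'  n14⇒n7 (fail-walked)  ** P2@[72:72]
[73] read 'd'  n7⇒n1 (fail-walked)
[74] read 'd'  n1⇒n3

All matches (sorted): [[1,4],[3,2],[5,2],[8,3],[8,5],[9,5],[11,1],[11,2],[13,2],[18,4],[20,0],[20,2],[23,5],[24,5],[26,2],[29,3],[29,5],[30,0],[30,2],[35,0],[35,2],[37,4],[38,4],[42,5],[44,1],[44,2],[46,0],[46,2],[49,2],[54,2],[57,3],[57,5],[61,5],[62,0],[62,2],[65,5],[68,2],[69,2],[71,4],[72,2]]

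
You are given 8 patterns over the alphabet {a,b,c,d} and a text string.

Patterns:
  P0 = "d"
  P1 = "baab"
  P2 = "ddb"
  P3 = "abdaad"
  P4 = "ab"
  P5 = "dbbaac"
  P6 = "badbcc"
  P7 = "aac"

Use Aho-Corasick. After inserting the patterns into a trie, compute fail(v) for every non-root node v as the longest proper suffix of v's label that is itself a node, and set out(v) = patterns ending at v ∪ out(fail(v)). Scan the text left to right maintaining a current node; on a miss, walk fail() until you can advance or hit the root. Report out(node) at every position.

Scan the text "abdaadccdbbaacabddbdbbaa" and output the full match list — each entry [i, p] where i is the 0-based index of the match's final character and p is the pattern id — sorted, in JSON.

Build automaton:
Trie (insert patterns):
  0='ε' goto a→8 b→2 d→1
  1='d' goto b→14 d→6  [P0 ends]
  2='b' goto a→3
  3='ba' goto a→4 d→19
  4='baa' goto b→5
  5='baab' goto ·  [P1 ends]
  6='dd' goto b→7
  7='ddb' goto ·  [P2 ends]
  8='a' goto a→23 b→9
  9='ab' goto d→10  [P4 ends]
  10='abd' goto a→11
  11='abda' goto a→12
  12='abdaa' goto d→13
  13='abdaad' goto ·  [P3 ends]
  14='db' goto b→15
  15='dbb' goto a→16
  16='dbba' goto a→17
  17='dbbaa' goto c→18
  18='dbbaac' goto ·  [P5 ends]
  19='bad' goto b→20
  20='badb' goto c→21
  21='badbc' goto c→22
  22='badbcc' goto ·  [P6 ends]
  23='aa' goto c→24
  24='aac' goto ·  [P7 ends]

Failure links (BFS by depth):
  n1('d'): parent n0 fail=0; on 'd' 0 → fail=0;  out {0}∪∅={0}
  n2('b'): parent n0 fail=0; on 'b' 0 → fail=0;  out ∅∪∅=∅
  n8('a'): parent n0 fail=0; on 'a' 0 → fail=0;  out ∅∪∅=∅
  n3('ba'): parent n2 fail=0; on 'a' 0 → fail=8;  out ∅∪∅=∅
  n6('dd'): parent n1 fail=0; on 'd' 0 → fail=1;  out ∅∪{0}={0}
  n9('ab'): parent n8 fail=0; on 'b' 0 → fail=2;  out {4}∪∅={4}
  n14('db'): parent n1 fail=0; on 'b' 0 → fail=2;  out ∅∪∅=∅
  n23('aa'): parent n8 fail=0; on 'a' 0 → fail=8;  out ∅∪∅=∅
  n4('baa'): parent n3 fail=8; on 'a' 8 → fail=23;  out ∅∪∅=∅
  n7('ddb'): parent n6 fail=1; on 'b' 1 → fail=14;  out {2}∪∅={2}
  n10('abd'): parent n9 fail=2; on 'd' 2→0 → fail=1;  out ∅∪{0}={0}
  n15('dbb'): parent n14 fail=2; on 'b' 2→0 → fail=2;  out ∅∪∅=∅
  n19('bad'): parent n3 fail=8; on 'd' 8→0 → fail=1;  out ∅∪{0}={0}
  n24('aac'): parent n23 fail=8; on 'c' 8→0 → fail=0;  out {7}∪∅={7}
  n5('baab'): parent n4 fail=23; on 'b' 23→8 → fail=9;  out {1}∪{4}={1,4}
  n11('abda'): parent n10 fail=1; on 'a' 1→0 → fail=8;  out ∅∪∅=∅
  n16('dbba'): parent n15 fail=2; on 'a' 2 → fail=3;  out ∅∪∅=∅
  n20('badb'): parent n19 fail=1; on 'b' 1 → fail=14;  out ∅∪∅=∅
  n12('abdaa'): parent n11 fail=8; on 'a' 8 → fail=23;  out ∅∪∅=∅
  n17('dbbaa'): parent n16 fail=3; on 'a' 3 → fail=4;  out ∅∪∅=∅
  n21('badbc'): parent n20 fail=14; on 'c' 14→2→0 → fail=0;  out ∅∪∅=∅
  n13('abdaad'): parent n12 fail=23; on 'd' 23→8→0 → fail=1;  out {3}∪{0}={0,3}
  n18('dbbaac'): parent n17 fail=4; on 'c' 4→23 → fail=24;  out {5}∪{7}={5,7}
  n22('badbcc'): parent n21 fail=0; on 'c' 0 → fail=0;  out {6}∪∅={6}

Scan:
[0] read 'a'  n0⇒n8
[1] read 'b'  n8⇒n9  emit P4@[0:1]
[2] read 'd'  n9⇒n10  emit P0@[2:2]
[3] read 'a'  n10⇒n11
[4] read 'a'  n11⇒n12
[5] read 'd'  n12⇒n13  emit P0@[5:5],P3@[0:5]
[6] read 'c'  n13⇒n0 (fail-walked)
[7] read 'c'  n0⇒n0
[8] read 'd'  n0⇒n1  emit P0@[8:8]
[9] read 'b'  n1⇒n14
[10] read 'b'  n14⇒n15
[11] read 'a'  n15⇒n16
[12] read 'a'  n16⇒n17
[13] read 'c'  n17⇒n18  emit P5@[8:13],P7@[11:13]
[14] read 'a'  n18⇒n8 (fail-walked)
[15] read 'b'  n8⇒n9  emit P4@[14:15]
[16] read 'd'  n9⇒n10  emit P0@[16:16]
[17] read 'd'  n10⇒n6 (fail-walked)  emit P0@[17:17]
[18] read 'b'  n6⇒n7  emit P2@[16:18]
[19] read 'd'  n7⇒n1 (fail-walked)  emit P0@[19:19]
[20] read 'b'  n1⇒n14
[21] read 'b'  n14⇒n15
[22] read 'a'  n15⇒n16
[23] read 'a'  n16⇒n17

All matches (sorted): [[1,4],[2,0],[5,0],[5,3],[8,0],[13,5],[13,7],[15,4],[16,0],[17,0],[18,2],[19,0]]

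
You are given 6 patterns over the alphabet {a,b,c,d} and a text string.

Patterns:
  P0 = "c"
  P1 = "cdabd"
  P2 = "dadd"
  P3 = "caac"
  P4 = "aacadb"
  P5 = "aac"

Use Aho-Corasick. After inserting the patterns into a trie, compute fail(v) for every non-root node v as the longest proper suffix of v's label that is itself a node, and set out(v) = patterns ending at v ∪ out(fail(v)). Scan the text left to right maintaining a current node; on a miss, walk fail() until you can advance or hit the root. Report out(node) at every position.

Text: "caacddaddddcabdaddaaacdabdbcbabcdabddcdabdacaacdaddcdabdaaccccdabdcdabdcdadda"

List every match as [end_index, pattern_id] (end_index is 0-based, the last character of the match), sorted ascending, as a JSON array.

Construct AC machine:
Trie (insert patterns):
  0='ε' goto a→13 c→1 d→6
  1='c' goto a→10 d→2  [P0 ends]
  2='cd' goto a→3
  3='cda' goto b→4
  4='cdab' goto d→5
  5='cdabd' goto ·  [P1 ends]
  6='d' goto a→7
  7='da' goto d→8
  8='dad' goto d→9
  9='dadd' goto ·  [P2 ends]
  10='ca' goto a→11
  11='caa' goto c→12
  12='caac' goto ·  [P3 ends]
  13='a' goto a→14
  14='aa' goto c→15
  15='aac' goto a→16  [P5 ends]
  16='aaca' goto d→17
  17='aacad' goto b→18
  18='aacadb' goto ·  [P4 ends]

Failure links (BFS by depth):
  fail(1) 'c': from fail(0)=0 chase 'c': 0 ⇒ 0;  out={0}∪out(0)={0}
  fail(6) 'd': from fail(0)=0 chase 'd': 0 ⇒ 0;  out=∅∪out(0)=∅
  fail(13) 'a': from fail(0)=0 chase 'a': 0 ⇒ 0;  out=∅∪out(0)=∅
  fail(2) 'cd': from fail(1)=0 chase 'd': 0 ⇒ 6;  out=∅∪out(6)=∅
  fail(7) 'da': from fail(6)=0 chase 'a': 0 ⇒ 13;  out=∅∪out(13)=∅
  fail(10) 'ca': from fail(1)=0 chase 'a': 0 ⇒ 13;  out=∅∪out(13)=∅
  fail(14) 'aa': from fail(13)=0 chase 'a': 0 ⇒ 13;  out=∅∪out(13)=∅
  fail(3) 'cda': from fail(2)=6 chase 'a': 6 ⇒ 7;  out=∅∪out(7)=∅
  fail(8) 'dad': from fail(7)=13 chase 'd': 13→0 ⇒ 6;  out=∅∪out(6)=∅
  fail(11) 'caa': from fail(10)=13 chase 'a': 13 ⇒ 14;  out=∅∪out(14)=∅
  fail(15) 'aac': from fail(14)=13 chase 'c': 13→0 ⇒ 1;  out={5}∪out(1)={0,5}
  fail(4) 'cdab': from fail(3)=7 chase 'b': 7→13→0 ⇒ 0;  out=∅∪out(0)=∅
  fail(9) 'dadd': from fail(8)=6 chase 'd': 6→0 ⇒ 6;  out={2}∪out(6)={2}
  fail(12) 'caac': from fail(11)=14 chase 'c': 14 ⇒ 15;  out={3}∪out(15)={0,3,5}
  fail(16) 'aaca': from fail(15)=1 chase 'a': 1 ⇒ 10;  out=∅∪out(10)=∅
  fail(5) 'cdabd': from fail(4)=0 chase 'd': 0 ⇒ 6;  out={1}∪out(6)={1}
  fail(17) 'aacad': from fail(16)=10 chase 'd': 10→13→0 ⇒ 6;  out=∅∪out(6)=∅
  fail(18) 'aacadb': from fail(17)=6 chase 'b': 6→0 ⇒ 0;  out={4}∪out(0)={4}

Text stream:
pos 0 'c': at 1  ** P0@[0:0]
pos 1 'a': at 10
pos 2 'a': at 11
pos 3 'c': at 12  ** P0@[3:3],P3@[0:3],P5@[1:3]
pos 4 'd': at 2 (fail-walked)
pos 5 'd': at 6 (fail-walked)
pos 6 'a': at 7
pos 7 'd': at 8
pos 8 'd': at 9  ** P2@[5:8]
pos 9 'd': at 6 (fail-walked)
pos 10 'd': at 6 (fail-walked)
pos 11 'c': at 1 (fail-walked)  ** P0@[11:11]
pos 12 'a': at 10
pos 13 'b': at 0 (fail-walked)
pos 14 'd': at 6
pos 15 'a': at 7
pos 16 'd': at 8
pos 17 'd': at 9  ** P2@[14:17]
pos 18 'a': at 7 (fail-walked)
pos 19 'a': at 14 (fail-walked)
pos 20 'a': at 14 (fail-walked)
pos 21 'c': at 15  ** P0@[21:21],P5@[19:21]
pos 22 'd': at 2 (fail-walked)
pos 23 'a': at 3
pos 24 'b': at 4
pos 25 'd': at 5  ** P1@[21:25]
pos 26 'b': at 0 (fail-walked)
pos 27 'c': at 1  ** P0@[27:27]
pos 28 'b': at 0 (fail-walked)
pos 29 'a': at 13
pos 30 'b': at 0 (fail-walked)
pos 31 'c': at 1  ** P0@[31:31]
pos 32 'd': at 2
pos 33 'a': at 3
pos 34 'b': at 4
pos 35 'd': at 5  ** P1@[31:35]
pos 36 'd': at 6 (fail-walked)
pos 37 'c': at 1 (fail-walked)  ** P0@[37:37]
pos 38 'd': at 2
pos 39 'a': at 3
pos 40 'b': at 4
pos 41 'd': at 5  ** P1@[37:41]
pos 42 'a': at 7 (fail-walked)
pos 43 'c': at 1 (fail-walked)  ** P0@[43:43]
pos 44 'a': at 10
pos 45 'a': at 11
pos 46 'c': at 12  ** P0@[46:46],P3@[43:46],P5@[44:46]
pos 47 'd': at 2 (fail-walked)
pos 48 'a': at 3
pos 49 'd': at 8 (fail-walked)
pos 50 'd': at 9  ** P2@[47:50]
pos 51 'c': at 1 (fail-walked)  ** P0@[51:51]
pos 52 'd': at 2
pos 53 'a': at 3
pos 54 'b': at 4
pos 55 'd': at 5  ** P1@[51:55]
pos 56 'a': at 7 (fail-walked)
pos 57 'a': at 14 (fail-walked)
pos 58 'c': at 15  ** P0@[58:58],P5@[56:58]
pos 59 'c': at 1 (fail-walked)  ** P0@[59:59]
pos 60 'c': at 1 (fail-walked)  ** P0@[60:60]
pos 61 'c': at 1 (fail-walked)  ** P0@[61:61]
pos 62 'd': at 2
pos 63 'a': at 3
pos 64 'b': at 4
pos 65 'd': at 5  ** P1@[61:65]
pos 66 'c': at 1 (fail-walked)  ** P0@[66:66]
pos 67 'd': at 2
pos 68 'a': at 3
pos 69 'b': at 4
pos 70 'd': at 5  ** P1@[66:70]
pos 71 'c': at 1 (fail-walked)  ** P0@[71:71]
pos 72 'd': at 2
pos 73 'a': at 3
pos 74 'd': at 8 (fail-walked)
pos 75 'd': at 9  ** P2@[72:75]
pos 76 'a': at 7 (fail-walked)

All matches (sorted): [[0,0],[3,0],[3,3],[3,5],[8,2],[11,0],[17,2],[21,0],[21,5],[25,1],[27,0],[31,0],[35,1],[37,0],[41,1],[43,0],[46,0],[46,3],[46,5],[50,2],[51,0],[55,1],[58,0],[58,5],[59,0],[60,0],[61,0],[65,1],[66,0],[70,1],[71,0],[75,2]]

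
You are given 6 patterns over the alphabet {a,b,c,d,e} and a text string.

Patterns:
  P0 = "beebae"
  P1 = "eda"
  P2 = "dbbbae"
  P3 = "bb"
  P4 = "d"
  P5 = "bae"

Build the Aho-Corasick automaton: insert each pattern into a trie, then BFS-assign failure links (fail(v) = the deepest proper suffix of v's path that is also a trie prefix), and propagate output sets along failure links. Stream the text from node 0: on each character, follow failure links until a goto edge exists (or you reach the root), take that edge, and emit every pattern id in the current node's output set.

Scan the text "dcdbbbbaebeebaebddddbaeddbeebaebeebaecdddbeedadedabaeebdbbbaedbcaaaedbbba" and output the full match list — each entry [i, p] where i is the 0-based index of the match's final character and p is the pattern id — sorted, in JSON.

Build automaton:
Trie nodes:
  n0 'ε': b→1 d→10 e→7
  n1 'b': a→17 b→16 e→2
  n2 'be': e→3
  n3 'bee': b→4
  n4 'beeb': a→5
  n5 'beeba': e→6
  n6 'beebae': ·  [P0 ends]
  n7 'e': d→8
  n8 'ed': a→9
  n9 'eda': ·  [P1 ends]
  n10 'd': b→11  [P4 ends]
  n11 'db': b→12
  n12 'dbb': b→13
  n13 'dbbb': a→14
  n14 'dbbba': e→15
  n15 'dbbbae': ·  [P2 ends]
  n16 'bb': ·  [P3 ends]
  n17 'ba': e→18
  n18 'bae': ·  [P5 ends]

Failure links (BFS by depth):
  n1('b'): parent n0 fail=0; on 'b' 0 → fail=0;  out ∅∪∅=∅
  n7('e'): parent n0 fail=0; on 'e' 0 → fail=0;  out ∅∪∅=∅
  n10('d'): parent n0 fail=0; on 'd' 0 → fail=0;  out {4}∪∅={4}
  n2('be'): parent n1 fail=0; on 'e' 0 → fail=7;  out ∅∪∅=∅
  n8('ed'): parent n7 fail=0; on 'd' 0 → fail=10;  out ∅∪{4}={4}
  n11('db'): parent n10 fail=0; on 'b' 0 → fail=1;  out ∅∪∅=∅
  n16('bb'): parent n1 fail=0; on 'b' 0 → fail=1;  out {3}∪∅={3}
  n17('ba'): parent n1 fail=0; on 'a' 0 → fail=0;  out ∅∪∅=∅
  n3('bee'): parent n2 fail=7; on 'e' 7→0 → fail=7;  out ∅∪∅=∅
  n9('eda'): parent n8 fail=10; on 'a' 10→0 → fail=0;  out {1}∪∅={1}
  n12('dbb'): parent n11 fail=1; on 'b' 1 → fail=16;  out ∅∪{3}={3}
  n18('bae'): parent n17 fail=0; on 'e' 0 → fail=7;  out {5}∪∅={5}
  n4('beeb'): parent n3 fail=7; on 'b' 7→0 → fail=1;  out ∅∪∅=∅
  n13('dbbb'): parent n12 fail=16; on 'b' 16→1 → fail=16;  out ∅∪{3}={3}
  n5('beeba'): parent n4 fail=1; on 'a' 1 → fail=17;  out ∅∪∅=∅
  n14('dbbba'): parent n13 fail=16; on 'a' 16→1 → fail=17;  out ∅∪∅=∅
  n6('beebae'): parent n5 fail=17; on 'e' 17 → fail=18;  out {0}∪{5}={0,5}
  n15('dbbbae'): parent n14 fail=17; on 'e' 17 → fail=18;  out {2}∪{5}={2,5}

Run:
pos 0 'd': at 10  emit P4@[0:0]
pos 1 'c': at 0 ·f
pos 2 'd': at 10  emit P4@[2:2]
pos 3 'b': at 11
pos 4 'b': at 12  emit P3@[3:4]
pos 5 'b': at 13  emit P3@[4:5]
pos 6 'b': at 16 ·f  emit P3@[5:6]
pos 7 'a': at 17 ·f
pos 8 'e': at 18  emit P5@[6:8]
pos 9 'b': at 1 ·f
pos 10 'e': at 2
pos 11 'e': at 3
pos 12 'b': at 4
pos 13 'a': at 5
pos 14 'e': at 6  emit P0@[9:14],P5@[12:14]
pos 15 'b': at 1 ·f
pos 16 'd': at 10 ·f  emit P4@[16:16]
pos 17 'd': at 10 ·f  emit P4@[17:17]
pos 18 'd': at 10 ·f  emit P4@[18:18]
pos 19 'd': at 10 ·f  emit P4@[19:19]
pos 20 'b': at 11
pos 21 'a': at 17 ·f
pos 22 'e': at 18  emit P5@[20:22]
pos 23 'd': at 8 ·f  emit P4@[23:23]
pos 24 'd': at 10 ·f  emit P4@[24:24]
pos 25 'b': at 11
pos 26 'e': at 2 ·f
pos 27 'e': at 3
pos 28 'b': at 4
pos 29 'a': at 5
pos 30 'e': at 6  emit P0@[25:30],P5@[28:30]
pos 31 'b': at 1 ·f
pos 32 'e': at 2
pos 33 'e': at 3
pos 34 'b': at 4
pos 35 'a': at 5
pos 36 'e': at 6  emit P0@[31:36],P5@[34:36]
pos 37 'c': at 0 ·f
pos 38 'd': at 10  emit P4@[38:38]
pos 39 'd': at 10 ·f  emit P4@[39:39]
pos 40 'd': at 10 ·f  emit P4@[40:40]
pos 41 'b': at 11
pos 42 'e': at 2 ·f
pos 43 'e': at 3
pos 44 'd': at 8 ·f  emit P4@[44:44]
pos 45 'a': at 9  emit P1@[43:45]
pos 46 'd': at 10 ·f  emit P4@[46:46]
pos 47 'e': at 7 ·f
pos 48 'd': at 8  emit P4@[48:48]
pos 49 'a': at 9  emit P1@[47:49]
pos 50 'b': at 1 ·f
pos 51 'a': at 17
pos 52 'e': at 18  emit P5@[50:52]
pos 53 'e': at 7 ·f
pos 54 'b': at 1 ·f
pos 55 'd': at 10 ·f  emit P4@[55:55]
pos 56 'b': at 11
pos 57 'b': at 12  emit P3@[56:57]
pos 58 'b': at 13  emit P3@[57:58]
pos 59 'a': at 14
pos 60 'e': at 15  emit P2@[55:60],P5@[58:60]
pos 61 'd': at 8 ·f  emit P4@[61:61]
pos 62 'b': at 11 ·f
pos 63 'c': at 0 ·f
pos 64 'a': at 0
pos 65 'a': at 0
pos 66 'a': at 0
pos 67 'e': at 7
pos 68 'd': at 8  emit P4@[68:68]
pos 69 'b': at 11 ·f
pos 70 'b': at 12  emit P3@[69:70]
pos 71 'b': at 13  emit P3@[70:71]
pos 72 'a': at 14

Matches: [[0,4],[2,4],[4,3],[5,3],[6,3],[8,5],[14,0],[14,5],[16,4],[17,4],[18,4],[19,4],[22,5],[23,4],[24,4],[30,0],[30,5],[36,0],[36,5],[38,4],[39,4],[40,4],[44,4],[45,1],[46,4],[48,4],[49,1],[52,5],[55,4],[57,3],[58,3],[60,2],[60,5],[61,4],[68,4],[70,3],[71,3]]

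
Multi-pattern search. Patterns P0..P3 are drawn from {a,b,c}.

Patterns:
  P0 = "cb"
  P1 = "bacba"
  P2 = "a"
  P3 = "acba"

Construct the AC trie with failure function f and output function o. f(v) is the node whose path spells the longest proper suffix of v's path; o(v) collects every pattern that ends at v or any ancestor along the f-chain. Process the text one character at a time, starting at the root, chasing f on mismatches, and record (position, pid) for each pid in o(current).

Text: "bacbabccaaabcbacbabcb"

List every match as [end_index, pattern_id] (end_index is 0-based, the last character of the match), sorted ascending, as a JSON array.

Build:
Trie (insert patterns):
  n0 'ε': a→8 b→3 c→1
  n1 'c': b→2
  n2 'cb': ·  [P0 ends]
  n3 'b': a→4
  n4 'ba': c→5
  n5 'bac': b→6
  n6 'bacb': a→7
  n7 'bacba': ·  [P1 ends]
  n8 'a': c→9  [P2 ends]
  n9 'ac': b→10
  n10 'acb': a→11
  n11 'acba': ·  [P3 ends]

BFS fail/out derivation:
  fail(1) 'c': from fail(0)=0 chase 'c': 0 ⇒ 0;  out=∅∪out(0)=∅
  fail(3) 'b': from fail(0)=0 chase 'b': 0 ⇒ 0;  out=∅∪out(0)=∅
  fail(8) 'a': from fail(0)=0 chase 'a': 0 ⇒ 0;  out={2}∪out(0)={2}
  fail(2) 'cb': from fail(1)=0 chase 'b': 0 ⇒ 3;  out={0}∪out(3)={0}
  fail(4) 'ba': from fail(3)=0 chase 'a': 0 ⇒ 8;  out=∅∪out(8)={2}
  fail(9) 'ac': from fail(8)=0 chase 'c': 0 ⇒ 1;  out=∅∪out(1)=∅
  fail(5) 'bac': from fail(4)=8 chase 'c': 8 ⇒ 9;  out=∅∪out(9)=∅
  fail(10) 'acb': from fail(9)=1 chase 'b': 1 ⇒ 2;  out=∅∪out(2)={0}
  fail(6) 'bacb': from fail(5)=9 chase 'b': 9 ⇒ 10;  out=∅∪out(10)={0}
  fail(11) 'acba': from fail(10)=2 chase 'a': 2→3 ⇒ 4;  out={3}∪out(4)={2,3}
  fail(7) 'bacba': from fail(6)=10 chase 'a': 10 ⇒ 11;  out={1}∪out(11)={1,2,3}

Scan:
[0] read 'b'  n0⇒n3
[1] read 'a'  n3⇒n4  ** P2@[1:1]
[2] read 'c'  n4⇒n5
[3] read 'b'  n5⇒n6  ** P0@[2:3]
[4] read 'a'  n6⇒n7  ** P1@[0:4],P2@[4:4],P3@[1:4]
[5] read 'b'  n7⇒n3 (fail-walked)
[6] read 'c'  n3⇒n1 (fail-walked)
[7] read 'c'  n1⇒n1 (fail-walked)
[8] read 'a'  n1⇒n8 (fail-walked)  ** P2@[8:8]
[9] read 'a'  n8⇒n8 (fail-walked)  ** P2@[9:9]
[10] read 'a'  n8⇒n8 (fail-walked)  ** P2@[10:10]
[11] read 'b'  n8⇒n3 (fail-walked)
[12] read 'c'  n3⇒n1 (fail-walked)
[13] read 'b'  n1⇒n2  ** P0@[12:13]
[14] read 'a'  n2⇒n4 (fail-walked)  ** P2@[14:14]
[15] read 'c'  n4⇒n5
[16] read 'b'  n5⇒n6  ** P0@[15:16]
[17] read 'a'  n6⇒n7  ** P1@[13:17],P2@[17:17],P3@[14:17]
[18] read 'b'  n7⇒n3 (fail-walked)
[19] read 'c'  n3⇒n1 (fail-walked)
[20] read 'b'  n1⇒n2  ** P0@[19:20]

All matches (sorted): [[1,2],[3,0],[4,1],[4,2],[4,3],[8,2],[9,2],[10,2],[13,0],[14,2],[16,0],[17,1],[17,2],[17,3],[20,0]]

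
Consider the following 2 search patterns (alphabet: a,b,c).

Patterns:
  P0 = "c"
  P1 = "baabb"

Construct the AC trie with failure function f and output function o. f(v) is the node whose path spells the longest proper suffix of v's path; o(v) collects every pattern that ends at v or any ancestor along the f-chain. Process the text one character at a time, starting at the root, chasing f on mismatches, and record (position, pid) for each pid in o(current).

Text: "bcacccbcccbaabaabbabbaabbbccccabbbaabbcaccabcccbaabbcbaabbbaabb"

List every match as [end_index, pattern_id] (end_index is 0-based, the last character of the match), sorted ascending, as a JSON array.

Build:
Trie nodes:
  n0 'ε': b→2 c→1
  n1 'c': ·  [P0 ends]
  n2 'b': a→3
  n3 'ba': a→4
  n4 'baa': b→5
  n5 'baab': b→6
  n6 'baabb': ·  [P1 ends]

Failure links (BFS by depth):
  n1('c'): parent n0 fail=0; on 'c' 0 → fail=0;  out {0}∪∅={0}
  n2('b'): parent n0 fail=0; on 'b' 0 → fail=0;  out ∅∪∅=∅
  n3('ba'): parent n2 fail=0; on 'a' 0 → fail=0;  out ∅∪∅=∅
  n4('baa'): parent n3 fail=0; on 'a' 0 → fail=0;  out ∅∪∅=∅
  n5('baab'): parent n4 fail=0; on 'b' 0 → fail=2;  out ∅∪∅=∅
  n6('baabb'): parent n5 fail=2; on 'b' 2→0 → fail=2;  out {1}∪∅={1}

Run:
[0] read 'b'  n0⇒n2
[1] read 'c'  n2⇒n1 (via fail)  emit P0@[1:1]
[2] read 'a'  n1⇒n0 (via fail)
[3] read 'c'  n0⇒n1  emit P0@[3:3]
[4] read 'c'  n1⇒n1 (via fail)  emit P0@[4:4]
[5] read 'c'  n1⇒n1 (via fail)  emit P0@[5:5]
[6] read 'b'  n1⇒n2 (via fail)
[7] read 'c'  n2⇒n1 (via fail)  emit P0@[7:7]
[8] read 'c'  n1⇒n1 (via fail)  emit P0@[8:8]
[9] read 'c'  n1⇒n1 (via fail)  emit P0@[9:9]
[10] read 'b'  n1⇒n2 (via fail)
[11] read 'a'  n2⇒n3
[12] read 'a'  n3⇒n4
[13] read 'b'  n4⇒n5
[14] read 'a'  n5⇒n3 (via fail)
[15] read 'a'  n3⇒n4
[16] read 'b'  n4⇒n5
[17] read 'b'  n5⇒n6  emit P1@[13:17]
[18] read 'a'  n6⇒n3 (via fail)
[19] read 'b'  n3⇒n2 (via fail)
[20] read 'b'  n2⇒n2 (via fail)
[21] read 'a'  n2⇒n3
[22] read 'a'  n3⇒n4
[23] read 'b'  n4⇒n5
[24] read 'b'  n5⇒n6  emit P1@[20:24]
[25] read 'b'  n6⇒n2 (via fail)
[26] read 'c'  n2⇒n1 (via fail)  emit P0@[26:26]
[27] read 'c'  n1⇒n1 (via fail)  emit P0@[27:27]
[28] read 'c'  n1⇒n1 (via fail)  emit P0@[28:28]
[29] read 'c'  n1⇒n1 (via fail)  emit P0@[29:29]
[30] read 'a'  n1⇒n0 (via fail)
[31] read 'b'  n0⇒n2
[32] read 'b'  n2⇒n2 (via fail)
[33] read 'b'  n2⇒n2 (via fail)
[34] read 'a'  n2⇒n3
[35] read 'a'  n3⇒n4
[36] read 'b'  n4⇒n5
[37] read 'b'  n5⇒n6  emit P1@[33:37]
[38] read 'c'  n6⇒n1 (via fail)  emit P0@[38:38]
[39] read 'a'  n1⇒n0 (via fail)
[40] read 'c'  n0⇒n1  emit P0@[40:40]
[41] read 'c'  n1⇒n1 (via fail)  emit P0@[41:41]
[42] read 'a'  n1⇒n0 (via fail)
[43] read 'b'  n0⇒n2
[44] read 'c'  n2⇒n1 (via fail)  emit P0@[44:44]
[45] read 'c'  n1⇒n1 (via fail)  emit P0@[45:45]
[46] read 'c'  n1⇒n1 (via fail)  emit P0@[46:46]
[47] read 'b'  n1⇒n2 (via fail)
[48] read 'a'  n2⇒n3
[49] read 'a'  n3⇒n4
[50] read 'b'  n4⇒n5
[51] read 'b'  n5⇒n6  emit P1@[47:51]
[52] read 'c'  n6⇒n1 (via fail)  emit P0@[52:52]
[53] read 'b'  n1⇒n2 (via fail)
[54] read 'a'  n2⇒n3
[55] read 'a'  n3⇒n4
[56] read 'b'  n4⇒n5
[57] read 'b'  n5⇒n6  emit P1@[53:57]
[58] read 'b'  n6⇒n2 (via fail)
[59] read 'a'  n2⇒n3
[60] read 'a'  n3⇒n4
[61] read 'b'  n4⇒n5
[62] read 'b'  n5⇒n6  emit P1@[58:62]

All matches (sorted): [[1,0],[3,0],[4,0],[5,0],[7,0],[8,0],[9,0],[17,1],[24,1],[26,0],[27,0],[28,0],[29,0],[37,1],[38,0],[40,0],[41,0],[44,0],[45,0],[46,0],[51,1],[52,0],[57,1],[62,1]]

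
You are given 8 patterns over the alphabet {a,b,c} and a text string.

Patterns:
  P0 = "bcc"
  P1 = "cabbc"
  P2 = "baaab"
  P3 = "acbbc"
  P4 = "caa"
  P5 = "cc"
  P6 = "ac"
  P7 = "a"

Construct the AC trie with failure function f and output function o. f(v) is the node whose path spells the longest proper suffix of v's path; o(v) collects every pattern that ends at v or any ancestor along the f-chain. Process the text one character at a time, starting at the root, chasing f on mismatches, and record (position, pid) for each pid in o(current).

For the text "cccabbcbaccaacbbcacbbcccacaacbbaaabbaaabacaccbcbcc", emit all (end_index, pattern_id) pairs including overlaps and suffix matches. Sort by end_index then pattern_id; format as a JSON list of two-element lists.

Construct AC machine:
Trie nodes:
  n0 'ε': a→13 b→1 c→4
  n1 'b': a→9 c→2
  n2 'bc': c→3
  n3 'bcc': ·  [P0 ends]
  n4 'c': a→5 c→19
  n5 'ca': a→18 b→6
  n6 'cab': b→7
  n7 'cabb': c→8
  n8 'cabbc': ·  [P1 ends]
  n9 'ba': a→10
  n10 'baa': a→11
  n11 'baaa': b→12
  n12 'baaab': ·  [P2 ends]
  n13 'a': c→14  [P7 ends]
  n14 'ac': b→15  [P6 ends]
  n15 'acb': b→16
  n16 'acbb': c→17
  n17 'acbbc': ·  [P3 ends]
  n18 'caa': ·  [P4 ends]
  n19 'cc': ·  [P5 ends]

Failure links (BFS by depth):
  fail(1) 'b': from fail(0)=0 chase 'b': 0 ⇒ 0;  out=∅∪out(0)=∅
  fail(4) 'c': from fail(0)=0 chase 'c': 0 ⇒ 0;  out=∅∪out(0)=∅
  fail(13) 'a': from fail(0)=0 chase 'a': 0 ⇒ 0;  out={7}∪out(0)={7}
  fail(2) 'bc': from fail(1)=0 chase 'c': 0 ⇒ 4;  out=∅∪out(4)=∅
  fail(5) 'ca': from fail(4)=0 chase 'a': 0 ⇒ 13;  out=∅∪out(13)={7}
  fail(9) 'ba': from fail(1)=0 chase 'a': 0 ⇒ 13;  out=∅∪out(13)={7}
  fail(14) 'ac': from fail(13)=0 chase 'c': 0 ⇒ 4;  out={6}∪out(4)={6}
  fail(19) 'cc': from fail(4)=0 chase 'c': 0 ⇒ 4;  out={5}∪out(4)={5}
  fail(3) 'bcc': from fail(2)=4 chase 'c': 4 ⇒ 19;  out={0}∪out(19)={0,5}
  fail(6) 'cab': from fail(5)=13 chase 'b': 13→0 ⇒ 1;  out=∅∪out(1)=∅
  fail(10) 'baa': from fail(9)=13 chase 'a': 13→0 ⇒ 13;  out=∅∪out(13)={7}
  fail(15) 'acb': from fail(14)=4 chase 'b': 4→0 ⇒ 1;  out=∅∪out(1)=∅
  fail(18) 'caa': from fail(5)=13 chase 'a': 13→0 ⇒ 13;  out={4}∪out(13)={4,7}
  fail(7) 'cabb': from fail(6)=1 chase 'b': 1→0 ⇒ 1;  out=∅∪out(1)=∅
  fail(11) 'baaa': from fail(10)=13 chase 'a': 13→0 ⇒ 13;  out=∅∪out(13)={7}
  fail(16) 'acbb': from fail(15)=1 chase 'b': 1→0 ⇒ 1;  out=∅∪out(1)=∅
  fail(8) 'cabbc': from fail(7)=1 chase 'c': 1 ⇒ 2;  out={1}∪out(2)={1}
  fail(12) 'baaab': from fail(11)=13 chase 'b': 13→0 ⇒ 1;  out={2}∪out(1)={2}
  fail(17) 'acbbc': from fail(16)=1 chase 'c': 1 ⇒ 2;  out={3}∪out(2)={3}

Text stream:
i=0 'c': node 0→4
i=1 'c': node 4→19  → match P5@[0:1]
i=2 'c': node 19→19 (fail-walked)  → match P5@[1:2]
i=3 'a': node 19→5 (fail-walked)  → match P7@[3:3]
i=4 'b': node 5→6
i=5 'b': node 6→7
i=6 'c': node 7→8  → match P1@[2:6]
i=7 'b': node 8→1 (fail-walked)
i=8 'a': node 1→9  → match P7@[8:8]
i=9 'c': node 9→14 (fail-walked)  → match P6@[8:9]
i=10 'c': node 14→19 (fail-walked)  → match P5@[9:10]
i=11 'a': node 19→5 (fail-walked)  → match P7@[11:11]
i=12 'a': node 5→18  → match P4@[10:12],P7@[12:12]
i=13 'c': node 18→14 (fail-walked)  → match P6@[12:13]
i=14 'b': node 14→15
i=15 'b': node 15→16
i=16 'c': node 16→17  → match P3@[12:16]
i=17 'a': node 17→5 (fail-walked)  → match P7@[17:17]
i=18 'c': node 5→14 (fail-walked)  → match P6@[17:18]
i=19 'b': node 14→15
i=20 'b': node 15→16
i=21 'c': node 16→17  → match P3@[17:21]
i=22 'c': node 17→3 (fail-walked)  → match P0@[20:22],P5@[21:22]
i=23 'c': node 3→19 (fail-walked)  → match P5@[22:23]
i=24 'a': node 19→5 (fail-walked)  → match P7@[24:24]
i=25 'c': node 5→14 (fail-walked)  → match P6@[24:25]
i=26 'a': node 14→5 (fail-walked)  → match P7@[26:26]
i=27 'a': node 5→18  → match P4@[25:27],P7@[27:27]
i=28 'c': node 18→14 (fail-walked)  → match P6@[27:28]
i=29 'b': node 14→15
i=30 'b': node 15→16
i=31 'a': node 16→9 (fail-walked)  → match P7@[31:31]
i=32 'a': node 9→10  → match P7@[32:32]
i=33 'a': node 10→11  → match P7@[33:33]
i=34 'b': node 11→12  → match P2@[30:34]
i=35 'b': node 12→1 (fail-walked)
i=36 'a': node 1→9  → match P7@[36:36]
i=37 'a': node 9→10  → match P7@[37:37]
i=38 'a': node 10→11  → match P7@[38:38]
i=39 'b': node 11→12  → match P2@[35:39]
i=40 'a': node 12→9 (fail-walked)  → match P7@[40:40]
i=41 'c': node 9→14 (fail-walked)  → match P6@[40:41]
i=42 'a': node 14→5 (fail-walked)  → match P7@[42:42]
i=43 'c': node 5→14 (fail-walked)  → match P6@[42:43]
i=44 'c': node 14→19 (fail-walked)  → match P5@[43:44]
i=45 'b': node 19→1 (fail-walked)
i=46 'c': node 1→2
i=47 'b': node 2→1 (fail-walked)
i=48 'c': node 1→2
i=49 'c': node 2→3  → match P0@[47:49],P5@[48:49]

All matches (sorted): [[1,5],[2,5],[3,7],[6,1],[8,7],[9,6],[10,5],[11,7],[12,4],[12,7],[13,6],[16,3],[17,7],[18,6],[21,3],[22,0],[22,5],[23,5],[24,7],[25,6],[26,7],[27,4],[27,7],[28,6],[31,7],[32,7],[33,7],[34,2],[36,7],[37,7],[38,7],[39,2],[40,7],[41,6],[42,7],[43,6],[44,5],[49,0],[49,5]]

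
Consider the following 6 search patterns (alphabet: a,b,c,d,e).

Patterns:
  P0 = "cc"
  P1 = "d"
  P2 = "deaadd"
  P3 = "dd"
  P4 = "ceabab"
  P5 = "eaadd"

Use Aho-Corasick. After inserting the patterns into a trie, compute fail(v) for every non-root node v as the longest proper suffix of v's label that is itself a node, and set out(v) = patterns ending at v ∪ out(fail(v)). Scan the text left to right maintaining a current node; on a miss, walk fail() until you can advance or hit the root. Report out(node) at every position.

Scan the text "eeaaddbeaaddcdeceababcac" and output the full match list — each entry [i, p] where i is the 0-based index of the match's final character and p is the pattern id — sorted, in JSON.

Construct AC machine:
Trie nodes:
  n0 'ε': c→1 d→3 e→15
  n1 'c': c→2 e→10
  n2 'cc': ·  ←P0
  n3 'd': d→9 e→4  ←P1
  n4 'de': a→5
  n5 'dea': a→6
  n6 'deaa': d→7
  n7 'deaad': d→8
  n8 'deaadd': ·  ←P2
  n9 'dd': ·  ←P3
  n10 'ce': a→11
  n11 'cea': b→12
  n12 'ceab': a→13
  n13 'ceaba': b→14
  n14 'ceabab': ·  ←P4
  n15 'e': a→16
  n16 'ea': a→17
  n17 'eaa': d→18
  n18 'eaad': d→19
  n19 'eaadd': ·  ←P5

BFS fail/out derivation:
  n1('c'): parent n0 fail=0; on 'c' 0 → fail=0;  out ∅∪∅=∅
  n3('d'): parent n0 fail=0; on 'd' 0 → fail=0;  out {1}∪∅={1}
  n15('e'): parent n0 fail=0; on 'e' 0 → fail=0;  out ∅∪∅=∅
  n2('cc'): parent n1 fail=0; on 'c' 0 → fail=1;  out {0}∪∅={0}
  n4('de'): parent n3 fail=0; on 'e' 0 → fail=15;  out ∅∪∅=∅
  n9('dd'): parent n3 fail=0; on 'd' 0 → fail=3;  out {3}∪{1}={1,3}
  n10('ce'): parent n1 fail=0; on 'e' 0 → fail=15;  out ∅∪∅=∅
  n16('ea'): parent n15 fail=0; on 'a' 0 → fail=0;  out ∅∪∅=∅
  n5('dea'): parent n4 fail=15; on 'a' 15 → fail=16;  out ∅∪∅=∅
  n11('cea'): parent n10 fail=15; on 'a' 15 → fail=16;  out ∅∪∅=∅
  n17('eaa'): parent n16 fail=0; on 'a' 0 → fail=0;  out ∅∪∅=∅
  n6('deaa'): parent n5 fail=16; on 'a' 16 → fail=17;  out ∅∪∅=∅
  n12('ceab'): parent n11 fail=16; on 'b' 16→0 → fail=0;  out ∅∪∅=∅
  n18('eaad'): parent n17 fail=0; on 'd' 0 → fail=3;  out ∅∪{1}={1}
  n7('deaad'): parent n6 fail=17; on 'd' 17 → fail=18;  out ∅∪{1}={1}
  n13('ceaba'): parent n12 fail=0; on 'a' 0 → fail=0;  out ∅∪∅=∅
  n19('eaadd'): parent n18 fail=3; on 'd' 3 → fail=9;  out {5}∪{1,3}={1,3,5}
  n8('deaadd'): parent n7 fail=18; on 'd' 18 → fail=19;  out {2}∪{1,3,5}={1,2,3,5}
  n14('ceabab'): parent n13 fail=0; on 'b' 0 → fail=0;  out {4}∪∅={4}

Run:
i=0 'e': node 0→15
i=1 'e': node 15→15 (via fail)
i=2 'a': node 15→16
i=3 'a': node 16→17
i=4 'd': node 17→18  emit P1@[4:4]
i=5 'd': node 18→19  emit P1@[5:5],P3@[4:5],P5@[1:5]
i=6 'b': node 19→0 (via fail)
i=7 'e': node 0→15
i=8 'a': node 15→16
i=9 'a': node 16→17
i=10 'd': node 17→18  emit P1@[10:10]
i=11 'd': node 18→19  emit P1@[11:11],P3@[10:11],P5@[7:11]
i=12 'c': node 19→1 (via fail)
i=13 'd': node 1→3 (via fail)  emit P1@[13:13]
i=14 'e': node 3→4
i=15 'c': node 4→1 (via fail)
i=16 'e': node 1→10
i=17 'a': node 10→11
i=18 'b': node 11→12
i=19 'a': node 12→13
i=20 'b': node 13→14  emit P4@[15:20]
i=21 'c': node 14→1 (via fail)
i=22 'a': node 1→0 (via fail)
i=23 'c': node 0→1

All matches (sorted): [[4,1],[5,1],[5,3],[5,5],[10,1],[11,1],[11,3],[11,5],[13,1],[20,4]]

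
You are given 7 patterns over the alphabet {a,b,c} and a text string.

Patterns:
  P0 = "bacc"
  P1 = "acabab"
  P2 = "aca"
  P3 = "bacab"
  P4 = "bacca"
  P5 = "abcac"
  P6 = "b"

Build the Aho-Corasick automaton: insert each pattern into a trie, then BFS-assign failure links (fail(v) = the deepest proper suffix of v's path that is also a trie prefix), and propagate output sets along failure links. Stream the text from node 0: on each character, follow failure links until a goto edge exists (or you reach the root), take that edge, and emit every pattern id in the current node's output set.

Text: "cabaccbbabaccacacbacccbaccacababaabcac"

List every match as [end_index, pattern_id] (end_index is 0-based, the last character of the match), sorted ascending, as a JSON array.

Build automaton:
Trie nodes:
  n0 'ε': a→5 b→1
  n1 'b': a→2  ←P6
  n2 'ba': c→3
  n3 'bac': a→11 c→4
  n4 'bacc': a→13  ←P0
  n5 'a': b→14 c→6
  n6 'ac': a→7
  n7 'aca': b→8  ←P2
  n8 'acab': a→9
  n9 'acaba': b→10
  n10 'acabab': ·  ←P1
  n11 'baca': b→12
  n12 'bacab': ·  ←P3
  n13 'bacca': ·  ←P4
  n14 'ab': c→15
  n15 'abc': a→16
  n16 'abca': c→17
  n17 'abcac': ·  ←P5

Failure links (BFS by depth):
  fail(1) 'b': from fail(0)=0 chase 'b': 0 ⇒ 0;  out={6}∪out(0)={6}
  fail(5) 'a': from fail(0)=0 chase 'a': 0 ⇒ 0;  out=∅∪out(0)=∅
  fail(2) 'ba': from fail(1)=0 chase 'a': 0 ⇒ 5;  out=∅∪out(5)=∅
  fail(6) 'ac': from fail(5)=0 chase 'c': 0 ⇒ 0;  out=∅∪out(0)=∅
  fail(14) 'ab': from fail(5)=0 chase 'b': 0 ⇒ 1;  out=∅∪out(1)={6}
  fail(3) 'bac': from fail(2)=5 chase 'c': 5 ⇒ 6;  out=∅∪out(6)=∅
  fail(7) 'aca': from fail(6)=0 chase 'a': 0 ⇒ 5;  out={2}∪out(5)={2}
  fail(15) 'abc': from fail(14)=1 chase 'c': 1→0 ⇒ 0;  out=∅∪out(0)=∅
  fail(4) 'bacc': from fail(3)=6 chase 'c': 6→0 ⇒ 0;  out={0}∪out(0)={0}
  fail(8) 'acab': from fail(7)=5 chase 'b': 5 ⇒ 14;  out=∅∪out(14)={6}
  fail(11) 'baca': from fail(3)=6 chase 'a': 6 ⇒ 7;  out=∅∪out(7)={2}
  fail(16) 'abca': from fail(15)=0 chase 'a': 0 ⇒ 5;  out=∅∪out(5)=∅
  fail(9) 'acaba': from fail(8)=14 chase 'a': 14→1 ⇒ 2;  out=∅∪out(2)=∅
  fail(12) 'bacab': from fail(11)=7 chase 'b': 7 ⇒ 8;  out={3}∪out(8)={3,6}
  fail(13) 'bacca': from fail(4)=0 chase 'a': 0 ⇒ 5;  out={4}∪out(5)={4}
  fail(17) 'abcac': from fail(16)=5 chase 'c': 5 ⇒ 6;  out={5}∪out(6)={5}
  fail(10) 'acabab': from fail(9)=2 chase 'b': 2→5 ⇒ 14;  out={1}∪out(14)={1,6}

Scan:
pos 0 'c': at 0
pos 1 'a': at 5
pos 2 'b': at 14  ** P6@[2:2]
pos 3 'a': at 2 (fail-walked)
pos 4 'c': at 3
pos 5 'c': at 4  ** P0@[2:5]
pos 6 'b': at 1 (fail-walked)  ** P6@[6:6]
pos 7 'b': at 1 (fail-walked)  ** P6@[7:7]
pos 8 'a': at 2
pos 9 'b': at 14 (fail-walked)  ** P6@[9:9]
pos 10 'a': at 2 (fail-walked)
pos 11 'c': at 3
pos 12 'c': at 4  ** P0@[9:12]
pos 13 'a': at 13  ** P4@[9:13]
pos 14 'c': at 6 (fail-walked)
pos 15 'a': at 7  ** P2@[13:15]
pos 16 'c': at 6 (fail-walked)
pos 17 'b': at 1 (fail-walked)  ** P6@[17:17]
pos 18 'a': at 2
pos 19 'c': at 3
pos 20 'c': at 4  ** P0@[17:20]
pos 21 'c': at 0 (fail-walked)
pos 22 'b': at 1  ** P6@[22:22]
pos 23 'a': at 2
pos 24 'c': at 3
pos 25 'c': at 4  ** P0@[22:25]
pos 26 'a': at 13  ** P4@[22:26]
pos 27 'c': at 6 (fail-walked)
pos 28 'a': at 7  ** P2@[26:28]
pos 29 'b': at 8  ** P6@[29:29]
pos 30 'a': at 9
pos 31 'b': at 10  ** P1@[26:31],P6@[31:31]
pos 32 'a': at 2 (fail-walked)
pos 33 'a': at 5 (fail-walked)
pos 34 'b': at 14  ** P6@[34:34]
pos 35 'c': at 15
pos 36 'a': at 16
pos 37 'c': at 17  ** P5@[33:37]

All matches (sorted): [[2,6],[5,0],[6,6],[7,6],[9,6],[12,0],[13,4],[15,2],[17,6],[20,0],[22,6],[25,0],[26,4],[28,2],[29,6],[31,1],[31,6],[34,6],[37,5]]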